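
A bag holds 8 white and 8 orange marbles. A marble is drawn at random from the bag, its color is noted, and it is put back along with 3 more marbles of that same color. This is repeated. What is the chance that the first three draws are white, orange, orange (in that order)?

Track the composition after each reinforcement of +3.
P = (8/16) · (8/19) · (11/22) = 2/19 ≈ 0.1053.

2/19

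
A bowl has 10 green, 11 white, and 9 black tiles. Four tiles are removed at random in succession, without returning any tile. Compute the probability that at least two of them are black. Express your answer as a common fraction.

10/29

Sum the hypergeometric tail for j = 2,…,4 black tiles.
Favorable = C(9,2)·C(21,2) + C(9,3)·C(21,1) + C(9,4)·C(21,0) = 9450; total = C(30,4) = 27405.
P = 9450/27405 = 10/29 ≈ 0.3448.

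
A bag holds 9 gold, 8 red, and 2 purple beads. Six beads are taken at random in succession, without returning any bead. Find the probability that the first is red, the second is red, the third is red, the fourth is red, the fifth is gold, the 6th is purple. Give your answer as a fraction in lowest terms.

Multiply the conditional probability of each draw in order, without replacement, so each draw removes one from its color and from the total.
P = (8/19) · (7/18) · (6/17) · (5/16) · (9/15) · (2/14) = 1/646 ≈ 0.0015.

1/646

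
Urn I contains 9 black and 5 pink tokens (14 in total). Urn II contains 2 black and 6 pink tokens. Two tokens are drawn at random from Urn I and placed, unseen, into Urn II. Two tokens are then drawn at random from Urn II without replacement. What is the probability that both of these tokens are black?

361/4095

Condition on how many of the transferred tokens are black (from Urn I: 9 black of 14; then Urn II has 10 total).
  0 black: C(9,0)C(5,2)/C(14,2) = 10/91; then P = C(2,2)/C(10,2) = 1/45
  1 black: C(9,1)C(5,1)/C(14,2) = 45/91; then P = C(3,2)/C(10,2) = 1/15
  2 black: C(9,2)C(5,0)/C(14,2) = 36/91; then P = C(4,2)/C(10,2) = 2/15
P(both black) = 361/4095 ≈ 0.0882.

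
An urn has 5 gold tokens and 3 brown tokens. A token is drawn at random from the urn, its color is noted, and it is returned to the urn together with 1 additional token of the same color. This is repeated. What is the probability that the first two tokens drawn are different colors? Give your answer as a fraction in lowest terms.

5/12

Either brown then gold, or gold then brown; after the first draw the total is 9.
P = (3/8)·(5/9) + (5/8)·(3/9) = 5/12 ≈ 0.4167.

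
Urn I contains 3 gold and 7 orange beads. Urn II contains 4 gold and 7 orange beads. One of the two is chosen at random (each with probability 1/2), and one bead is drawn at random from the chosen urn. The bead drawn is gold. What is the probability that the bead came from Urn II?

P(gold | Urn I) = 3/10; P(gold | Urn II) = 4/11.
P(gold) = 1/2·3/10 + 1/2·4/11 = 73/220.
By Bayes' rule, P(Urn II | gold) = 2/11 / 73/220 = 40/73 ≈ 0.5479.

40/73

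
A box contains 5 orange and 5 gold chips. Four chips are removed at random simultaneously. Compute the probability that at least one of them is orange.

41/42

Use the complement: P(at least one orange) = 1 − P(no orange).
P(none) = C(5,4)/C(10,4) = 5/210.
So P = 1 − 5/210 = 41/42 ≈ 0.9762.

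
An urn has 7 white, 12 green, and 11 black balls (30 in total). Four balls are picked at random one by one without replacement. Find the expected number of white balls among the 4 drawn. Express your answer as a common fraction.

By linearity of expectation, E[X] = Σ P(draw i is white); by symmetry each draw (even without replacement) has P(white) = 7/30.
E[X] = 4 · 7/30 = 14/15 ≈ 0.9333.

14/15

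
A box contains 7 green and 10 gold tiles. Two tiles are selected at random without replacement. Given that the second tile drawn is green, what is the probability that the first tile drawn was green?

3/8

P(first=green and the second tile drawn is green) = (7/17)·(6/16) = 21/136.
P(the second tile drawn is green) = Σ over first color = 21/136 + 35/136 = 7/17.
By Bayes, P(first=green | the second tile drawn is green) = 21/136 / 7/17 = 3/8 ≈ 0.3750.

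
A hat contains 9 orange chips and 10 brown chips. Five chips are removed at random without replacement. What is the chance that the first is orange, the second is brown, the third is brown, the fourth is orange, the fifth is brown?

12/323

Multiply the conditional probability of each draw in order, without replacement, so each draw removes one from its color and from the total.
P = (9/19) · (10/18) · (9/17) · (8/16) · (8/15) = 12/323 ≈ 0.0372.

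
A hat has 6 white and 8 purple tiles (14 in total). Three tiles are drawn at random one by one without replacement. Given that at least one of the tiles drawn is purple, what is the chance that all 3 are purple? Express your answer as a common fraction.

7/43

P(all 3 purple) = C(8,3)/C(14,3) = 2/13; P(at least one purple) = 1 − C(6,3)/C(14,3) = 86/91.
Since 'all 3 purple' ⊆ 'at least one purple', P(all 3 | at least one) = 2/13 / 86/91 = 7/43 ≈ 0.1628.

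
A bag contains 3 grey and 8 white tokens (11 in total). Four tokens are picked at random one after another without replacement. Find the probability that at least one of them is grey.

Use the complement: P(at least one grey) = 1 − P(no grey).
P(none) = C(8,4)/C(11,4) = 70/330.
So P = 1 − 70/330 = 26/33 ≈ 0.7879.

26/33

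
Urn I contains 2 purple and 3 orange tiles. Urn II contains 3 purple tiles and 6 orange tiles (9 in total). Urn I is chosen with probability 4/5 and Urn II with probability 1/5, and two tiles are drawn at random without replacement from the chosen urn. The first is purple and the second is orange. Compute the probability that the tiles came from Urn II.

5/29

P(E | Urn I) = 3/10; P(E | Urn II) = 1/4.
P(E) = 4/5·3/10 + 1/5·1/4 = 29/100.
By Bayes' rule, P(Urn II | E) = 1/20 / 29/100 = 5/29 ≈ 0.1724.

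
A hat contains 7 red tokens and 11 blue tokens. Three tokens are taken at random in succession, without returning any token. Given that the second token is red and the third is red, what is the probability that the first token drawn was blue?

11/16

P(first=blue and the second token is red and the third is red) = (11/18)·(7/17)·(6/16) = 77/816.
P(E) = Σ over first color = 35/816 + 77/816 = 7/51.
By Bayes, P(first=blue | E) = 77/816 / 7/51 = 11/16 ≈ 0.6875.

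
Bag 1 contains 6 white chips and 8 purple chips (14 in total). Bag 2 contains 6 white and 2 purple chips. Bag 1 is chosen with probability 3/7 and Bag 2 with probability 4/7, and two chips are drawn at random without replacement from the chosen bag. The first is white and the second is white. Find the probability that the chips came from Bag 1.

P(E | Bag 1) = 15/91; P(E | Bag 2) = 15/28.
P(E) = 3/7·15/91 + 4/7·15/28 = 240/637.
By Bayes' rule, P(Bag 1 | E) = 45/637 / 240/637 = 3/16 ≈ 0.1875.

3/16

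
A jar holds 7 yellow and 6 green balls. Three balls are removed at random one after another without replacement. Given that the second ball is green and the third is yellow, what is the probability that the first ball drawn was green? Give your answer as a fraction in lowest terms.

P(first=green and the second ball is green and the third is yellow) = (6/13)·(5/12)·(7/11) = 35/286.
P(E) = Σ over first color = 21/143 + 35/286 = 7/26.
By Bayes, P(first=green | E) = 35/286 / 7/26 = 5/11 ≈ 0.4545.

5/11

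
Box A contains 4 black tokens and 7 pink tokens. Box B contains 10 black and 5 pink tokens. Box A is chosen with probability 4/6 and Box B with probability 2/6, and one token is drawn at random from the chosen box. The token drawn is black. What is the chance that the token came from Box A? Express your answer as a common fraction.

P(black | Box A) = 4/11; P(black | Box B) = 2/3.
P(black) = 2/3·4/11 + 1/3·2/3 = 46/99.
By Bayes' rule, P(Box A | black) = 8/33 / 46/99 = 12/23 ≈ 0.5217.

12/23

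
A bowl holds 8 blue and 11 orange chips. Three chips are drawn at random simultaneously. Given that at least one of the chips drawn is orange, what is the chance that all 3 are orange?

P(all 3 orange) = C(11,3)/C(19,3) = 55/323; P(at least one orange) = 1 − C(8,3)/C(19,3) = 913/969.
Since 'all 3 orange' ⊆ 'at least one orange', P(all 3 | at least one) = 55/323 / 913/969 = 15/83 ≈ 0.1807.

15/83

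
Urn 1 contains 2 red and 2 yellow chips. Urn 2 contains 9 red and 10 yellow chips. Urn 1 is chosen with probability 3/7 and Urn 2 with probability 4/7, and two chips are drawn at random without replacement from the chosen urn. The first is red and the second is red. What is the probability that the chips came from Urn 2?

P(E | Urn 1) = 1/6; P(E | Urn 2) = 4/19.
P(E) = 3/7·1/6 + 4/7·4/19 = 51/266.
By Bayes' rule, P(Urn 2 | E) = 16/133 / 51/266 = 32/51 ≈ 0.6275.

32/51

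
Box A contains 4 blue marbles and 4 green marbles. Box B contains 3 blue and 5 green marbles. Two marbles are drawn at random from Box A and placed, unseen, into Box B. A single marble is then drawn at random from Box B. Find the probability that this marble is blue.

Condition on how many of the transferred marbles are blue (from Box A: 4 blue of 8; then Box B has 10 total).
  0 blue: C(4,0)C(4,2)/C(8,2) = 3/14; then P = 3/10
  1 blue: C(4,1)C(4,1)/C(8,2) = 4/7; then P = 4/10
  2 blue: C(4,2)C(4,0)/C(8,2) = 3/14; then P = 5/10
P(blue from Box B) = 2/5 ≈ 0.4000.

2/5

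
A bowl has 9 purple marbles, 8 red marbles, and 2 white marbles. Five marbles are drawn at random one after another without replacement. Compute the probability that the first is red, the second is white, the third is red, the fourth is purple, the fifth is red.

7/1615

Multiply the conditional probability of each draw in order, without replacement, so each draw removes one from its color and from the total.
P = (8/19) · (2/18) · (7/17) · (9/16) · (6/15) = 7/1615 ≈ 0.0043.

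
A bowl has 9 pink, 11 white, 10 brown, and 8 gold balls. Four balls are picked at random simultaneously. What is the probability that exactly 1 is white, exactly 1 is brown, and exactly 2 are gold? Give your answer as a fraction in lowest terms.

Unordered draws without replacement: count favorable combinations over C(38,4).
Favorable = C(9,0) · C(11,1) · C(10,1) · C(8,2) = 3080; total = C(38,4) = 73815.
P = 3080/73815 = 88/2109 ≈ 0.0417.

88/2109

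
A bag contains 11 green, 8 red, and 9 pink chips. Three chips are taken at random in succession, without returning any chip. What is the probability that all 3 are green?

55/1092

Unordered draws without replacement: count favorable combinations over C(28,3).
Favorable = C(11,3) · C(8,0) · C(9,0) = 165; total = C(28,3) = 3276.
P = 165/3276 = 55/1092 ≈ 0.0504.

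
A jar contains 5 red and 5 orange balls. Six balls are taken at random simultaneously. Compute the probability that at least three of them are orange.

31/42

Sum the hypergeometric tail for j = 3,…,5 orange balls.
Favorable = C(5,3)·C(5,3) + C(5,4)·C(5,2) + C(5,5)·C(5,1) = 155; total = C(10,6) = 210.
P = 155/210 = 31/42 ≈ 0.7381.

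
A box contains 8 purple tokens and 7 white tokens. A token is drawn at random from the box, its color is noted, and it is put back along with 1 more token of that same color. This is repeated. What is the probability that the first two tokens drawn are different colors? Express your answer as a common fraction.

Either purple then white, or white then purple; after the first draw the total is 16.
P = (8/15)·(7/16) + (7/15)·(8/16) = 7/15 ≈ 0.4667.

7/15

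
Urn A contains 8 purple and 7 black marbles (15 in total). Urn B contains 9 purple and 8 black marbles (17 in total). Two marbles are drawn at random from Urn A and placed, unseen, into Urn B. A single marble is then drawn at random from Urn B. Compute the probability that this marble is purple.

151/285

Condition on how many of the transferred marbles are purple (from Urn A: 8 purple of 15; then Urn B has 19 total).
  0 purple: C(8,0)C(7,2)/C(15,2) = 1/5; then P = 9/19
  1 purple: C(8,1)C(7,1)/C(15,2) = 8/15; then P = 10/19
  2 purple: C(8,2)C(7,0)/C(15,2) = 4/15; then P = 11/19
P(purple from Urn B) = 151/285 ≈ 0.5298.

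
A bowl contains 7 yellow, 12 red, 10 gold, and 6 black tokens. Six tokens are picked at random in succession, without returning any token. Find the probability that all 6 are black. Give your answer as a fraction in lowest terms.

1/1623160

Unordered draws without replacement: count favorable combinations over C(35,6).
Favorable = C(7,0) · C(12,0) · C(10,0) · C(6,6) = 1; total = C(35,6) = 1623160.
P = 1/1623160 = 1/1623160 ≈ 0.0000.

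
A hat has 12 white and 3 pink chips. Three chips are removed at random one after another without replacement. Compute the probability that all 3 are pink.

Unordered draws without replacement: count favorable combinations over C(15,3).
Favorable = C(12,0) · C(3,3) = 1; total = C(15,3) = 455.
P = 1/455 = 1/455 ≈ 0.0022.

1/455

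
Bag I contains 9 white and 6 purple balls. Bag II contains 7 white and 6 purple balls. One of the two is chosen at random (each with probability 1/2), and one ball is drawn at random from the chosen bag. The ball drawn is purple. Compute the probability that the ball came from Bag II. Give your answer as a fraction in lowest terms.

P(purple | Bag I) = 2/5; P(purple | Bag II) = 6/13.
P(purple) = 1/2·2/5 + 1/2·6/13 = 28/65.
By Bayes' rule, P(Bag II | purple) = 3/13 / 28/65 = 15/28 ≈ 0.5357.

15/28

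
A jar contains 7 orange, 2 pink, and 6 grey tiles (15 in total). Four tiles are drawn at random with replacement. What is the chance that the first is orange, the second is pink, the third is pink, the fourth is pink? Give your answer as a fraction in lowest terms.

Multiply the conditional probability of each draw in order, with replacement (the composition resets each draw).
P = (7/15) · (2/15) · (2/15) · (2/15) = 56/50625 ≈ 0.0011.

56/50625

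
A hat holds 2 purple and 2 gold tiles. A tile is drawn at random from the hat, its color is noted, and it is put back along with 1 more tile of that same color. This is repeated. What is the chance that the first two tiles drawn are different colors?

Either purple then gold, or gold then purple; after the first draw the total is 5.
P = (2/4)·(2/5) + (2/4)·(2/5) = 2/5 ≈ 0.4000.

2/5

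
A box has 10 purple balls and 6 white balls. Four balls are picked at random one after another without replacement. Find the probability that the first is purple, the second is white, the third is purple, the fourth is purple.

Multiply the conditional probability of each draw in order, without replacement, so each draw removes one from its color and from the total.
P = (10/16) · (6/15) · (9/14) · (8/13) = 9/91 ≈ 0.0989.

9/91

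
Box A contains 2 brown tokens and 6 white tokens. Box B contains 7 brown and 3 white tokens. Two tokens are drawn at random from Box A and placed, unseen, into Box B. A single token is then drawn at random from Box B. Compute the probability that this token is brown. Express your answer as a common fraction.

Condition on how many of the transferred tokens are brown (from Box A: 2 brown of 8; then Box B has 12 total).
  0 brown: C(2,0)C(6,2)/C(8,2) = 15/28; then P = 7/12
  1 brown: C(2,1)C(6,1)/C(8,2) = 3/7; then P = 8/12
  2 brown: C(2,2)C(6,0)/C(8,2) = 1/28; then P = 9/12
P(brown from Box B) = 5/8 ≈ 0.6250.

5/8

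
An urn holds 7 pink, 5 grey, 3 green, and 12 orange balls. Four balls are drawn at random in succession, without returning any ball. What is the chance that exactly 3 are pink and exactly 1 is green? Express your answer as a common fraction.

7/1170

Unordered draws without replacement: count favorable combinations over C(27,4).
Favorable = C(7,3) · C(5,0) · C(3,1) · C(12,0) = 105; total = C(27,4) = 17550.
P = 105/17550 = 7/1170 ≈ 0.0060.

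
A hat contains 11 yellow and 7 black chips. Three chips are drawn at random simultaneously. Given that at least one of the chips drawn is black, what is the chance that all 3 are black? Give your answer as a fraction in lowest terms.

5/93

P(all 3 black) = C(7,3)/C(18,3) = 35/816; P(at least one black) = 1 − C(11,3)/C(18,3) = 217/272.
Since 'all 3 black' ⊆ 'at least one black', P(all 3 | at least one) = 35/816 / 217/272 = 5/93 ≈ 0.0538.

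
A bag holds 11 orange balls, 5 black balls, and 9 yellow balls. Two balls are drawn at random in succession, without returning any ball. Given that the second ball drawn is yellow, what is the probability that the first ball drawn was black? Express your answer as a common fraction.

P(first=black and the second ball drawn is yellow) = (5/25)·(9/24) = 3/40.
P(the second ball drawn is yellow) = Σ over first color = 33/200 + 3/40 + 3/25 = 9/25.
By Bayes, P(first=black | the second ball drawn is yellow) = 3/40 / 9/25 = 5/24 ≈ 0.2083.

5/24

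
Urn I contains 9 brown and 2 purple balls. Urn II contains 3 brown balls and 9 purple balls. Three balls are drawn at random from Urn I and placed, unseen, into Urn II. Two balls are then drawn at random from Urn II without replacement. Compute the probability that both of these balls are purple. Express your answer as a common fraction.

Condition on how many of the transferred balls are purple (from Urn I: 2 purple of 11; then Urn II has 15 total).
  0 purple: C(2,0)C(9,3)/C(11,3) = 28/55; then P = C(9,2)/C(15,2) = 12/35
  1 purple: C(2,1)C(9,2)/C(11,3) = 24/55; then P = C(10,2)/C(15,2) = 3/7
  2 purple: C(2,2)C(9,1)/C(11,3) = 3/55; then P = C(11,2)/C(15,2) = 11/21
P(both purple) = 751/1925 ≈ 0.3901.

751/1925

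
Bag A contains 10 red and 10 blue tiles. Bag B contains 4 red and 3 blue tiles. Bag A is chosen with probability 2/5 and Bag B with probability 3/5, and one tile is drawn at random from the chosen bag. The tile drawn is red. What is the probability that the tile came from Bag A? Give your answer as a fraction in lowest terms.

P(red | Bag A) = 1/2; P(red | Bag B) = 4/7.
P(red) = 2/5·1/2 + 3/5·4/7 = 19/35.
By Bayes' rule, P(Bag A | red) = 1/5 / 19/35 = 7/19 ≈ 0.3684.

7/19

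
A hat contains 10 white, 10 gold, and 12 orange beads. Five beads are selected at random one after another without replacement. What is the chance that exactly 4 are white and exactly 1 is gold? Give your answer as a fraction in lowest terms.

75/7192

Unordered draws without replacement: count favorable combinations over C(32,5).
Favorable = C(10,4) · C(10,1) · C(12,0) = 2100; total = C(32,5) = 201376.
P = 2100/201376 = 75/7192 ≈ 0.0104.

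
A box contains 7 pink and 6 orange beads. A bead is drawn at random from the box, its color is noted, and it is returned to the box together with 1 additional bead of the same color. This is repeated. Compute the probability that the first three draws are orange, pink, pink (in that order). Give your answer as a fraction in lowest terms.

8/65

Track the composition after each reinforcement of +1.
P = (6/13) · (7/14) · (8/15) = 8/65 ≈ 0.1231.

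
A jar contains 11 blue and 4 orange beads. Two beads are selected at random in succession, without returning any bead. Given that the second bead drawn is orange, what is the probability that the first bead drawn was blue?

11/14

P(first=blue and the second bead drawn is orange) = (11/15)·(4/14) = 22/105.
P(the second bead drawn is orange) = Σ over first color = 22/105 + 2/35 = 4/15.
By Bayes, P(first=blue | the second bead drawn is orange) = 22/105 / 4/15 = 11/14 ≈ 0.7857.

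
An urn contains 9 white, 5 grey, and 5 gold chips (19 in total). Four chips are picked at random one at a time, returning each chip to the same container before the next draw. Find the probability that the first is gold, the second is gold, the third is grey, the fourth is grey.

625/130321

Multiply the conditional probability of each draw in order, with replacement (the composition resets each draw).
P = (5/19) · (5/19) · (5/19) · (5/19) = 625/130321 ≈ 0.0048.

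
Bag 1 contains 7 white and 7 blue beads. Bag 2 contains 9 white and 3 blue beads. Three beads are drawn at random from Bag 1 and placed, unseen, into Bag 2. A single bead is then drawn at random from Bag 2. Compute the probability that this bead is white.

7/10

Condition on how many of the transferred beads are white (from Bag 1: 7 white of 14; then Bag 2 has 15 total).
  0 white: C(7,0)C(7,3)/C(14,3) = 5/52; then P = 9/15
  1 white: C(7,1)C(7,2)/C(14,3) = 21/52; then P = 10/15
  2 white: C(7,2)C(7,1)/C(14,3) = 21/52; then P = 11/15
  3 white: C(7,3)C(7,0)/C(14,3) = 5/52; then P = 12/15
P(white from Bag 2) = 7/10 ≈ 0.7000.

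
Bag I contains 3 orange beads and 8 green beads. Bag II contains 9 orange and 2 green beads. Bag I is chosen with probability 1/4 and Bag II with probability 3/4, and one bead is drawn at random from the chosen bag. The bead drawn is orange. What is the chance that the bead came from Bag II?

9/10

P(orange | Bag I) = 3/11; P(orange | Bag II) = 9/11.
P(orange) = 1/4·3/11 + 3/4·9/11 = 15/22.
By Bayes' rule, P(Bag II | orange) = 27/44 / 15/22 = 9/10 ≈ 0.9000.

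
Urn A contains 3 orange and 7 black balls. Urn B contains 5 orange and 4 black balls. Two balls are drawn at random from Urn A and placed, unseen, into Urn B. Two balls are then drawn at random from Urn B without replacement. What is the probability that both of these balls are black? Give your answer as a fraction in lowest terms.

181/825

Condition on how many of the transferred balls are black (from Urn A: 7 black of 10; then Urn B has 11 total).
  0 black: C(7,0)C(3,2)/C(10,2) = 1/15; then P = C(4,2)/C(11,2) = 6/55
  1 black: C(7,1)C(3,1)/C(10,2) = 7/15; then P = C(5,2)/C(11,2) = 2/11
  2 black: C(7,2)C(3,0)/C(10,2) = 7/15; then P = C(6,2)/C(11,2) = 3/11
P(both black) = 181/825 ≈ 0.2194.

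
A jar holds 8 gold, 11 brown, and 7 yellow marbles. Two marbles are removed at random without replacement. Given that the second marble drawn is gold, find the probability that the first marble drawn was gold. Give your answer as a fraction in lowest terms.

P(first=gold and the second marble drawn is gold) = (8/26)·(7/25) = 28/325.
P(the second marble drawn is gold) = Σ over first color = 28/325 + 44/325 + 28/325 = 4/13.
By Bayes, P(first=gold | the second marble drawn is gold) = 28/325 / 4/13 = 7/25 ≈ 0.2800.

7/25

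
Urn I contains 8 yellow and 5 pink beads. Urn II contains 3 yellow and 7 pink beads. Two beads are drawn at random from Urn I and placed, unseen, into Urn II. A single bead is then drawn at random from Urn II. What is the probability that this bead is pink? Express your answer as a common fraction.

Condition on how many of the transferred beads are pink (from Urn I: 5 pink of 13; then Urn II has 12 total).
  0 pink: C(5,0)C(8,2)/C(13,2) = 14/39; then P = 7/12
  1 pink: C(5,1)C(8,1)/C(13,2) = 20/39; then P = 8/12
  2 pink: C(5,2)C(8,0)/C(13,2) = 5/39; then P = 9/12
P(pink from Urn II) = 101/156 ≈ 0.6474.

101/156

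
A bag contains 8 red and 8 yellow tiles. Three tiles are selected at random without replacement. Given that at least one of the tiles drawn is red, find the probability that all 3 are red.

P(all 3 red) = C(8,3)/C(16,3) = 1/10; P(at least one red) = 1 − C(8,3)/C(16,3) = 9/10.
Since 'all 3 red' ⊆ 'at least one red', P(all 3 | at least one) = 1/10 / 9/10 = 1/9 ≈ 0.1111.

1/9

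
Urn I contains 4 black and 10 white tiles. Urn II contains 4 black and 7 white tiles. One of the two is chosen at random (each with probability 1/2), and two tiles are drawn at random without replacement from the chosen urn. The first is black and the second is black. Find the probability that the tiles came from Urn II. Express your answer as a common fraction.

91/146

P(E | Urn I) = 6/91; P(E | Urn II) = 6/55.
P(E) = 1/2·6/91 + 1/2·6/55 = 438/5005.
By Bayes' rule, P(Urn II | E) = 3/55 / 438/5005 = 91/146 ≈ 0.6233.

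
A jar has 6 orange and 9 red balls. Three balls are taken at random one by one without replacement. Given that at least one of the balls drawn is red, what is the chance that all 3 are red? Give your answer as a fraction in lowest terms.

28/145

P(all 3 red) = C(9,3)/C(15,3) = 12/65; P(at least one red) = 1 − C(6,3)/C(15,3) = 87/91.
Since 'all 3 red' ⊆ 'at least one red', P(all 3 | at least one) = 12/65 / 87/91 = 28/145 ≈ 0.1931.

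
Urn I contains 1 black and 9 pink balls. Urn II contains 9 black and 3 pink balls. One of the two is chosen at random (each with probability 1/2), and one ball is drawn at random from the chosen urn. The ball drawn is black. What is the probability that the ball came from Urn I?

2/17

P(black | Urn I) = 1/10; P(black | Urn II) = 3/4.
P(black) = 1/2·1/10 + 1/2·3/4 = 17/40.
By Bayes' rule, P(Urn I | black) = 1/20 / 17/40 = 2/17 ≈ 0.1176.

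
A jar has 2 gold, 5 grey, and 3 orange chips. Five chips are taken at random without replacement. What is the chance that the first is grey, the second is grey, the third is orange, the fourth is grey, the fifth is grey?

1/84

Multiply the conditional probability of each draw in order, without replacement, so each draw removes one from its color and from the total.
P = (5/10) · (4/9) · (3/8) · (3/7) · (2/6) = 1/84 ≈ 0.0119.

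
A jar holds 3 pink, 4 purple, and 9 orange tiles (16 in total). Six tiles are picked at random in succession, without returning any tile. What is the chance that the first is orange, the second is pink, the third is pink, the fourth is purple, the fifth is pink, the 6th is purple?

9/80080

Multiply the conditional probability of each draw in order, without replacement, so each draw removes one from its color and from the total.
P = (9/16) · (3/15) · (2/14) · (4/13) · (1/12) · (3/11) = 9/80080 ≈ 0.0001.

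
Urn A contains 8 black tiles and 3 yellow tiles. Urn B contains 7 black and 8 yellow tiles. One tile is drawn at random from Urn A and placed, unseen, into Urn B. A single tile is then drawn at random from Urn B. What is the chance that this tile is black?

85/176

Condition on how many of the transferred tiles are black (from Urn A: 8 black of 11; then Urn B has 16 total).
  0 black: C(8,0)C(3,1)/C(11,1) = 3/11; then P = 7/16
  1 black: C(8,1)C(3,0)/C(11,1) = 8/11; then P = 8/16
P(black from Urn B) = 85/176 ≈ 0.4830.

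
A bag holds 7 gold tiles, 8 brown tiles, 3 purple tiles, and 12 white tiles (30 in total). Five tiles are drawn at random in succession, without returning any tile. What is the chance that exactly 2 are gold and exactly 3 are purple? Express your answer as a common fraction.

Unordered draws without replacement: count favorable combinations over C(30,5).
Favorable = C(7,2) · C(8,0) · C(3,3) · C(12,0) = 21; total = C(30,5) = 142506.
P = 21/142506 = 1/6786 ≈ 0.0001.

1/6786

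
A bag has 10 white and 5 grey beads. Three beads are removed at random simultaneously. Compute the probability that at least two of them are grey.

22/91

Sum the hypergeometric tail for j = 2,…,3 grey beads.
Favorable = C(5,2)·C(10,1) + C(5,3)·C(10,0) = 110; total = C(15,3) = 455.
P = 110/455 = 22/91 ≈ 0.2418.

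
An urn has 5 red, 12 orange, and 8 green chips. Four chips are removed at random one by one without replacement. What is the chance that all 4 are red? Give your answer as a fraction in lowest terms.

1/2530

Unordered draws without replacement: count favorable combinations over C(25,4).
Favorable = C(5,4) · C(12,0) · C(8,0) = 5; total = C(25,4) = 12650.
P = 5/12650 = 1/2530 ≈ 0.0004.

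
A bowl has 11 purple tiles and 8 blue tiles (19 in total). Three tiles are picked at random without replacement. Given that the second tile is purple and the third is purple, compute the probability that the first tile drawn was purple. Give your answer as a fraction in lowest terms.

9/17

P(first=purple and the second tile is purple and the third is purple) = (11/19)·(10/18)·(9/17) = 55/323.
P(E) = Σ over first color = 55/323 + 440/2907 = 55/171.
By Bayes, P(first=purple | E) = 55/323 / 55/171 = 9/17 ≈ 0.5294.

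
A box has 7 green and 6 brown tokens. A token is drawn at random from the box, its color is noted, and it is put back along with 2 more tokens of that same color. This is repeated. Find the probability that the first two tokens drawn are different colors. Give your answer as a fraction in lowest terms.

28/65

Either green then brown, or brown then green; after the first draw the total is 15.
P = (7/13)·(6/15) + (6/13)·(7/15) = 28/65 ≈ 0.4308.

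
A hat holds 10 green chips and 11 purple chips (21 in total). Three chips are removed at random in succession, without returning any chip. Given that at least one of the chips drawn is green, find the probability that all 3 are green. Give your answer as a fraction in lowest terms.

P(all 3 green) = C(10,3)/C(21,3) = 12/133; P(at least one green) = 1 − C(11,3)/C(21,3) = 233/266.
Since 'all 3 green' ⊆ 'at least one green', P(all 3 | at least one) = 12/133 / 233/266 = 24/233 ≈ 0.1030.

24/233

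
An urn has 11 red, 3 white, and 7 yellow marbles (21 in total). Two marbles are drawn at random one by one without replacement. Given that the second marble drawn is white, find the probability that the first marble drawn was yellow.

7/20

P(first=yellow and the second marble drawn is white) = (7/21)·(3/20) = 1/20.
P(the second marble drawn is white) = Σ over first color = 11/140 + 1/70 + 1/20 = 1/7.
By Bayes, P(first=yellow | the second marble drawn is white) = 1/20 / 1/7 = 7/20 ≈ 0.3500.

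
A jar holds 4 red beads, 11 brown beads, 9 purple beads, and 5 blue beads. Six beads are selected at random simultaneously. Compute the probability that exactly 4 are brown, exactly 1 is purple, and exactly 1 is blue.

Unordered draws without replacement: count favorable combinations over C(29,6).
Favorable = C(4,0) · C(11,4) · C(9,1) · C(5,1) = 14850; total = C(29,6) = 475020.
P = 14850/475020 = 165/5278 ≈ 0.0313.

165/5278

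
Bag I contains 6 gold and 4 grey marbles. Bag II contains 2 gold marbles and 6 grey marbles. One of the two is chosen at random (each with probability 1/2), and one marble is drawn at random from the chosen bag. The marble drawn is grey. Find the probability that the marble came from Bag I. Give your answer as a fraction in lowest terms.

8/23

P(grey | Bag I) = 2/5; P(grey | Bag II) = 3/4.
P(grey) = 1/2·2/5 + 1/2·3/4 = 23/40.
By Bayes' rule, P(Bag I | grey) = 1/5 / 23/40 = 8/23 ≈ 0.3478.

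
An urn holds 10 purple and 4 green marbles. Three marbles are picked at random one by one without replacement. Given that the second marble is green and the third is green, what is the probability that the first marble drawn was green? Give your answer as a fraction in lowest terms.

1/6

P(first=green and the second marble is green and the third is green) = (4/14)·(3/13)·(2/12) = 1/91.
P(E) = Σ over first color = 5/91 + 1/91 = 6/91.
By Bayes, P(first=green | E) = 1/91 / 6/91 = 1/6 ≈ 0.1667.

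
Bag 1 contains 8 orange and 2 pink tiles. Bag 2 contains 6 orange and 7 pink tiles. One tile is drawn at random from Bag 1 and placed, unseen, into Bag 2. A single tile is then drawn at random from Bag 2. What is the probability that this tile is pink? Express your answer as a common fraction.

Condition on how many of the transferred tiles are pink (from Bag 1: 2 pink of 10; then Bag 2 has 14 total).
  0 pink: C(2,0)C(8,1)/C(10,1) = 4/5; then P = 7/14
  1 pink: C(2,1)C(8,0)/C(10,1) = 1/5; then P = 8/14
P(pink from Bag 2) = 18/35 ≈ 0.5143.

18/35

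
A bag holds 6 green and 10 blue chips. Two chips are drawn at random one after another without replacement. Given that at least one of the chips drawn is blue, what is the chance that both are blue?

P(both blue) = C(10,2)/C(16,2) = 3/8; P(at least one blue) = 1 − C(6,2)/C(16,2) = 7/8.
Since 'both blue' ⊆ 'at least one blue', P(both | at least one) = 3/8 / 7/8 = 3/7 ≈ 0.4286.

3/7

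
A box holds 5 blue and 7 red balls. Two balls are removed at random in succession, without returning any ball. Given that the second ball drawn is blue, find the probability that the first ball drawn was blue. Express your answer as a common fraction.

P(first=blue and the second ball drawn is blue) = (5/12)·(4/11) = 5/33.
P(the second ball drawn is blue) = Σ over first color = 5/33 + 35/132 = 5/12.
By Bayes, P(first=blue | the second ball drawn is blue) = 5/33 / 5/12 = 4/11 ≈ 0.3636.

4/11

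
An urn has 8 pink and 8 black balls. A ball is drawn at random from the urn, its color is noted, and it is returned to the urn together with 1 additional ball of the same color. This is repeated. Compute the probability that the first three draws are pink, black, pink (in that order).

Track the composition after each reinforcement of +1.
P = (8/16) · (8/17) · (9/18) = 2/17 ≈ 0.1176.

2/17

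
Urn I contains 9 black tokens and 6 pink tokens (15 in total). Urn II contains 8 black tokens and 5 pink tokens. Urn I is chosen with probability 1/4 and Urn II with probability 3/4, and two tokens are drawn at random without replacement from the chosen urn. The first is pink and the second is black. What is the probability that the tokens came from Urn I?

117/467

P(E | Urn I) = 9/35; P(E | Urn II) = 10/39.
P(E) = 1/4·9/35 + 3/4·10/39 = 467/1820.
By Bayes' rule, P(Urn I | E) = 9/140 / 467/1820 = 117/467 ≈ 0.2505.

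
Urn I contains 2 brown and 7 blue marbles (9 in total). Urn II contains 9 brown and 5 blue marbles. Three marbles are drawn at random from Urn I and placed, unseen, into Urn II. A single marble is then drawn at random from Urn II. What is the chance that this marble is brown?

Condition on how many of the transferred marbles are brown (from Urn I: 2 brown of 9; then Urn II has 17 total).
  0 brown: C(2,0)C(7,3)/C(9,3) = 5/12; then P = 9/17
  1 brown: C(2,1)C(7,2)/C(9,3) = 1/2; then P = 10/17
  2 brown: C(2,2)C(7,1)/C(9,3) = 1/12; then P = 11/17
P(brown from Urn II) = 29/51 ≈ 0.5686.

29/51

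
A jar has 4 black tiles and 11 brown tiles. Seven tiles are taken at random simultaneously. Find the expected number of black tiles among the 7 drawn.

28/15

By linearity of expectation, E[X] = Σ P(draw i is black); by symmetry each draw (even without replacement) has P(black) = 4/15.
E[X] = 7 · 4/15 = 28/15 ≈ 1.8667.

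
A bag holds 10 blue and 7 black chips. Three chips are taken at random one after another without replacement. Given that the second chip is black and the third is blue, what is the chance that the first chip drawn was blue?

3/5

P(first=blue and the second chip is black and the third is blue) = (10/17)·(7/16)·(9/15) = 21/136.
P(E) = Σ over first color = 21/136 + 7/68 = 35/136.
By Bayes, P(first=blue | E) = 21/136 / 35/136 = 3/5 ≈ 0.6000.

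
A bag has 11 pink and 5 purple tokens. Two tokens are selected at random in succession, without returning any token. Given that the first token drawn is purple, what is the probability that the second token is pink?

11/15

After removing 1 purple, the bag has 11 pink out of 15 remaining.
P(second is pink | given) = 11/15 ≈ 0.7333.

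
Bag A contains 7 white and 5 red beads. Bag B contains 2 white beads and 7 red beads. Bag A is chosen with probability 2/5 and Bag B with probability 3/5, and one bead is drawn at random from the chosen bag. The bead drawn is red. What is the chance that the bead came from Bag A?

5/19

P(red | Bag A) = 5/12; P(red | Bag B) = 7/9.
P(red) = 2/5·5/12 + 3/5·7/9 = 19/30.
By Bayes' rule, P(Bag A | red) = 1/6 / 19/30 = 5/19 ≈ 0.2632.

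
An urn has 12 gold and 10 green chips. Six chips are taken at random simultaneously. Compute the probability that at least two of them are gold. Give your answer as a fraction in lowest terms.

Sum the hypergeometric tail for j = 2,…,6 gold chips.
Favorable = C(12,2)·C(10,4) + C(12,3)·C(10,3) + C(12,4)·C(10,2) + C(12,5)·C(10,1) + C(12,6)·C(10,0) = 71379; total = C(22,6) = 74613.
P = 71379/74613 = 309/323 ≈ 0.9567.

309/323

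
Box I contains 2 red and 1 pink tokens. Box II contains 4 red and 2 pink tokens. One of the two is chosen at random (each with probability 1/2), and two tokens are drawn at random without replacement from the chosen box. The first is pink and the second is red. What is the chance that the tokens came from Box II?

4/9

P(E | Box I) = 1/3; P(E | Box II) = 4/15.
P(E) = 1/2·1/3 + 1/2·4/15 = 3/10.
By Bayes' rule, P(Box II | E) = 2/15 / 3/10 = 4/9 ≈ 0.4444.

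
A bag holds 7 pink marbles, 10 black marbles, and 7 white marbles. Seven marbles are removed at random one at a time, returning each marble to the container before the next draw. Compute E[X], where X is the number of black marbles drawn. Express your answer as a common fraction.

35/12

By linearity of expectation, E[X] = Σ P(draw i is black); each independent draw has P(black) = 10/24.
E[X] = 7 · 10/24 = 35/12 ≈ 2.9167.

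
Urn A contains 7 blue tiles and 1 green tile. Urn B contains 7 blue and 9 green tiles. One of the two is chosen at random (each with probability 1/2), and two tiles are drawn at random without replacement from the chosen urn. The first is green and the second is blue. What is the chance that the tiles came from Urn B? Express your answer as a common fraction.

21/31

P(E | Urn A) = 1/8; P(E | Urn B) = 21/80.
P(E) = 1/2·1/8 + 1/2·21/80 = 31/160.
By Bayes' rule, P(Urn B | E) = 21/160 / 31/160 = 21/31 ≈ 0.6774.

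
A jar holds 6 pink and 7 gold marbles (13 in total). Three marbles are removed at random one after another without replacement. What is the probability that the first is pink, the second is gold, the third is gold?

Multiply the conditional probability of each draw in order, without replacement, so each draw removes one from its color and from the total.
P = (6/13) · (7/12) · (6/11) = 21/143 ≈ 0.1469.

21/143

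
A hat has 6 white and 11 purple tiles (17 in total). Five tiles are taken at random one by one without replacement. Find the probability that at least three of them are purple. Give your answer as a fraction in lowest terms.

4917/6188

Sum the hypergeometric tail for j = 3,…,5 purple tiles.
Favorable = C(11,3)·C(6,2) + C(11,4)·C(6,1) + C(11,5)·C(6,0) = 4917; total = C(17,5) = 6188.
P = 4917/6188 = 4917/6188 ≈ 0.7946.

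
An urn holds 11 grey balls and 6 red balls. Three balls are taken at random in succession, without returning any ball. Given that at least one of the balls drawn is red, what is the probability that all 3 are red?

4/103

P(all 3 red) = C(6,3)/C(17,3) = 1/34; P(at least one red) = 1 − C(11,3)/C(17,3) = 103/136.
Since 'all 3 red' ⊆ 'at least one red', P(all 3 | at least one) = 1/34 / 103/136 = 4/103 ≈ 0.0388.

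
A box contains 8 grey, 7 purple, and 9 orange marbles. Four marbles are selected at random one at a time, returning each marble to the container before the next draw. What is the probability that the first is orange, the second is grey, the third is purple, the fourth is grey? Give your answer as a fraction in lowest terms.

Multiply the conditional probability of each draw in order, with replacement (the composition resets each draw).
P = (9/24) · (8/24) · (7/24) · (8/24) = 7/576 ≈ 0.0122.

7/576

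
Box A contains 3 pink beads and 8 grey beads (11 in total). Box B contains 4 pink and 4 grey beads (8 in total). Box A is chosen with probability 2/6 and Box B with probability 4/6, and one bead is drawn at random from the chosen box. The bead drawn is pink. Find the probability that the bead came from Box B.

11/14

P(pink | Box A) = 3/11; P(pink | Box B) = 1/2.
P(pink) = 1/3·3/11 + 2/3·1/2 = 14/33.
By Bayes' rule, P(Box B | pink) = 1/3 / 14/33 = 11/14 ≈ 0.7857.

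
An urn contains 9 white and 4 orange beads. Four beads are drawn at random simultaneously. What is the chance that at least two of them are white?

Sum the hypergeometric tail for j = 2,…,4 white beads.
Favorable = C(9,2)·C(4,2) + C(9,3)·C(4,1) + C(9,4)·C(4,0) = 678; total = C(13,4) = 715.
P = 678/715 = 678/715 ≈ 0.9483.

678/715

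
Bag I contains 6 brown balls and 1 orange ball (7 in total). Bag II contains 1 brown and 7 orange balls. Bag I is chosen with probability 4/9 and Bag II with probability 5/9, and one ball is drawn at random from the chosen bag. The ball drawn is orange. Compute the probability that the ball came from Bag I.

32/277

P(orange | Bag I) = 1/7; P(orange | Bag II) = 7/8.
P(orange) = 4/9·1/7 + 5/9·7/8 = 277/504.
By Bayes' rule, P(Bag I | orange) = 4/63 / 277/504 = 32/277 ≈ 0.1155.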